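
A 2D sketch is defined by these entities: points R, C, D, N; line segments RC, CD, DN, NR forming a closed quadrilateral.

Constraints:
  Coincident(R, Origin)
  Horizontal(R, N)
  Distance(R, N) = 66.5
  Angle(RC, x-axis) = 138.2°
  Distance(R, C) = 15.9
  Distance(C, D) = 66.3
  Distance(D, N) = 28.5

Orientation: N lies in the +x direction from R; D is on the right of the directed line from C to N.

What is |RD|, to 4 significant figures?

51.00

Checks: |RN| = 66.50 ✓; |RC| = 15.90 ✓; |CD| = 66.30 ✓; |DN| = 28.50 ✓.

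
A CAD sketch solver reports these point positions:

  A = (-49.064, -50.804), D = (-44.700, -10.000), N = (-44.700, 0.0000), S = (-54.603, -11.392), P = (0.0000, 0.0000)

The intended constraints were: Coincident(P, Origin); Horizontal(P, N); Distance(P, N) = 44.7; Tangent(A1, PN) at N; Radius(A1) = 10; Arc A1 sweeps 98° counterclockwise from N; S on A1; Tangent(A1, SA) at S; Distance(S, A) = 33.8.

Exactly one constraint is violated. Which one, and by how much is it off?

Distance(S, A) = 33.8 — off by 6.00.

P = (0.00, 0.00) ✓; P.y = 0.00, N.y = 0.00 ✓; |PN| = 44.70 ✓; ∠(DN, NP) = 90.00° ✓; |DN| = 10.00 ✓; bearing(D→S) − bearing(D→N) = 98.00° ✓; |DS| = 10.00 ✓; ∠(DS, SA) = 90.00° ✓; |SA| = 39.80 ✗.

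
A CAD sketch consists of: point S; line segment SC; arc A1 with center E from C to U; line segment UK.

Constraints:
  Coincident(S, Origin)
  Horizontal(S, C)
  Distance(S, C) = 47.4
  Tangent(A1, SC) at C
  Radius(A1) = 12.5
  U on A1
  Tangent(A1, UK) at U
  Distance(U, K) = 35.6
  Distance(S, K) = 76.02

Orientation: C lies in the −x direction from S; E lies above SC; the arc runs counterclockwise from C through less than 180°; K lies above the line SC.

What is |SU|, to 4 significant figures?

42.33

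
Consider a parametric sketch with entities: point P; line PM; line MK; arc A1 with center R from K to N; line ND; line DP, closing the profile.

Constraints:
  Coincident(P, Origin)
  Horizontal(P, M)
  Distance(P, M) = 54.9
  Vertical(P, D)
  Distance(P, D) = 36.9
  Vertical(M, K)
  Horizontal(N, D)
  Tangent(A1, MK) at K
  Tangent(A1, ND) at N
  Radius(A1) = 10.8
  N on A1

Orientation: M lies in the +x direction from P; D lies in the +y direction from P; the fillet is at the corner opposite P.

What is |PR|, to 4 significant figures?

51.24

P is at the origin; P and M share the same y with |PM| = 54.9 and M on the +x side, so M = (54.90, 0.000). P and D share the same x with |PD| = 36.9 and D on the +y side, so D = (0.000, 36.90). The virtual corner opposite P is at (54.90, 36.90). The tangent condition forces RK to be normal to MK and since A1 is tangent to ND there, RN ⟂ ND, with radius 10.8, so the center R sits 10.8 in from both sides at R = (44.10, 26.10). Then |PR| = |R − P| = 51.24.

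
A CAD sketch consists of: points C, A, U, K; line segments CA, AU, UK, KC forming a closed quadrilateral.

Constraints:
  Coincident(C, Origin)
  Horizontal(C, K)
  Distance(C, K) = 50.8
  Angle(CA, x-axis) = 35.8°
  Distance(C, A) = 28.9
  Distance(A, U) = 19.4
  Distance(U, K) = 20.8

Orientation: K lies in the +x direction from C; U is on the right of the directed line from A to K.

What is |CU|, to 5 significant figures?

30.073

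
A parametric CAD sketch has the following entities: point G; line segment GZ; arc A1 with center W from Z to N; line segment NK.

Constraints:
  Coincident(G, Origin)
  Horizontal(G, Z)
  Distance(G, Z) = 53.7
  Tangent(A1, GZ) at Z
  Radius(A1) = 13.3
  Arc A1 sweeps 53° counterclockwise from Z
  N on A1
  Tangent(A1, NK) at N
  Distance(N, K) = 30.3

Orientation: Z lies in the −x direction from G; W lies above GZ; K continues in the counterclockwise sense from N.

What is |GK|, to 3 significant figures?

38.6

G is at the origin; GZ is horizontal with |GZ| = 53.7 and Z on the −x side, so Z = (-53.7, 0.00). The tangent condition forces WZ to be normal to GZ, so W = Z + (0, 13.3) = (-53.7, 13.3). On A1, Z sits at bearing -90° from W; a 53° counterclockwise sweep puts N at bearing -37°, so N = W + 13.3·(cos -37°, sin -37°) = (-43.1, 5.30). Since A1 is tangent to NK there, WN ⟂ NK, so NK runs along (−sin -37°, cos -37°); with |NK| = 30.3, K = (-24.8, 29.5). Then |GK| = |K − G| = 38.6.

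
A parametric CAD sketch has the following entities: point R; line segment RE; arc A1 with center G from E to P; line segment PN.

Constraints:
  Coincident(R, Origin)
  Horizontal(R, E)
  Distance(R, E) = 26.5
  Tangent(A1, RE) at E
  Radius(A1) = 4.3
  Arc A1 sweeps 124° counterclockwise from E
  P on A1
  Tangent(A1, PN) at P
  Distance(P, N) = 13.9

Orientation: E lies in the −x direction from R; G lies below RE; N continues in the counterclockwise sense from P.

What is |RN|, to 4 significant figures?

28.80

On A1, E sits at bearing 90° from G; a 124° counterclockwise sweep puts P at bearing 214°, so P = G + 4.3·(cos 214°, sin 214°) = (-30.06, -6.705). The tangent condition forces GP to be normal to PN, so PN runs along (−sin 214°, cos 214°); with |PN| = 13.9, N = (-22.29, -18.23). Then |RN| = |N − R| = 28.80.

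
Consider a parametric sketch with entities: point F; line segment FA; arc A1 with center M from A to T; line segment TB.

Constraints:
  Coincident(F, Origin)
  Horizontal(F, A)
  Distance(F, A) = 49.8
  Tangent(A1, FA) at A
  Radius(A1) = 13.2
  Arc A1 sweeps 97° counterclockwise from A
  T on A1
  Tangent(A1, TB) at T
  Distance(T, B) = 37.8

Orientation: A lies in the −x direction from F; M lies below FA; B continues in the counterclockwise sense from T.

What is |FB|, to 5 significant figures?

78.335

On A1, A sits at bearing 90° from M; a 97° counterclockwise sweep puts T at bearing 187°, so T = M + 13.2·(cos 187°, sin 187°) = (-62.902, -14.809). Tangency of A1 to TB means the radius MT is perpendicular to TB, so TB runs along (−sin 187°, cos 187°); with |TB| = 37.8, B = (-58.295, -52.327). Then |FB| = |B − F| = 78.335.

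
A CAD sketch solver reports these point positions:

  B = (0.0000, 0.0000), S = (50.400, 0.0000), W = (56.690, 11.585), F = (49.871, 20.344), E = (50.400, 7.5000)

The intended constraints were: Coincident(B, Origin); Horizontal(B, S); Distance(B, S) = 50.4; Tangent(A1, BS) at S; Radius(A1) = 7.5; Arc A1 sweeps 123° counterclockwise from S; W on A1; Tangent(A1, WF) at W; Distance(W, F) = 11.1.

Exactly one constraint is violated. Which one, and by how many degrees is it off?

Tangent(A1, WF) at W — off by 4.90°.

B = (0.00, 0.00) ✓; B.y = 0.00, S.y = 0.00 ✓; |BS| = 50.40 ✓; ∠(ES, SB) = 90.00° ✓; |ES| = 7.500 ✓; bearing(E→W) − bearing(E→S) = 123.0° ✓; |EW| = 7.500 ✓; ∠(EW, WF) = 85.10° ✗; |WF| = 11.10 ✓.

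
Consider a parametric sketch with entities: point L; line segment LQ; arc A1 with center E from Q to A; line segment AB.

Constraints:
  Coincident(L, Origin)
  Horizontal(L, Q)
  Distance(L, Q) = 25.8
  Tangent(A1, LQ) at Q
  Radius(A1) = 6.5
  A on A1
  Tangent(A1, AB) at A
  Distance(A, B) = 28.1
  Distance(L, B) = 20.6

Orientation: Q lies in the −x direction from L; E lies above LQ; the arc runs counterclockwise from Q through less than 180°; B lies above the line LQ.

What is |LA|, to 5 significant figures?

21.495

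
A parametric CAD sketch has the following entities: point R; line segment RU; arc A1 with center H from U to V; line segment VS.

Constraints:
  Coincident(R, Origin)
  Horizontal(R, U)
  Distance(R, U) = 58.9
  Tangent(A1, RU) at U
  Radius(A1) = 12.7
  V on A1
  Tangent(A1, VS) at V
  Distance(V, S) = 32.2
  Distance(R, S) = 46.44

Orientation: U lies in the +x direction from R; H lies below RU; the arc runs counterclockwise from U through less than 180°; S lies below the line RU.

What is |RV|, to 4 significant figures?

48.36

Checks: |HV| = 12.70 ✓; ∠(HV, VS) = 90.00° ✓; |VS| = 32.20 ✓; |RS| = 46.44 ✓.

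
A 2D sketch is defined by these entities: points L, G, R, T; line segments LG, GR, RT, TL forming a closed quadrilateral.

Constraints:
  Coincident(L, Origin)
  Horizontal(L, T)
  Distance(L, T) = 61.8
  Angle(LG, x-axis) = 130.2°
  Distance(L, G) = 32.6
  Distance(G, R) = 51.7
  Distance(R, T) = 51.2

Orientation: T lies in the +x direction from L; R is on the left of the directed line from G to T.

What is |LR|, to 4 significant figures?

48.45

L is at the origin; LT is horizontal with |LT| = 61.8 and T in +x, so T = (61.8, 0). LG runs at 130.2° with |LG| = 32.6, so G = (-21.04, 24.90). R is determined by |GR| = 51.7 and |RT| = 51.2 together: it lies at the intersection of circle(G, 51.7) and circle(T, 51.2). With |GT| = 86.50, the foot of the radical line on GT is 43.55 from G and the perpendicular offset is √(51.7² − 43.55²) = 27.86. Taking the left-of-GT solution: R = (28.68, 39.05).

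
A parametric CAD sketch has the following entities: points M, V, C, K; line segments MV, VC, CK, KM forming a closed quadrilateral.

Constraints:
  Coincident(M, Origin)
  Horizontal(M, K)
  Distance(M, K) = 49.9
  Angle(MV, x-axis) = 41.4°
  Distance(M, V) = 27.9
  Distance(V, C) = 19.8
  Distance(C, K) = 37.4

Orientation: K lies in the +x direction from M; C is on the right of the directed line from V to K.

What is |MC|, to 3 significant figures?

12.5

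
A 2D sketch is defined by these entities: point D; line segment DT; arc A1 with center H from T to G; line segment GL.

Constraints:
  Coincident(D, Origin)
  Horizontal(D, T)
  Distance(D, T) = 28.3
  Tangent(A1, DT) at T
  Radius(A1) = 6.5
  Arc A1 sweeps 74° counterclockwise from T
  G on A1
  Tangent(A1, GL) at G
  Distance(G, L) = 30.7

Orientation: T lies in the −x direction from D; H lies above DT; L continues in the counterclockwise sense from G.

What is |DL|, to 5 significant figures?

36.819

D is at the origin; D and T share the same y with |DT| = 28.3 and T on the −x side, so T = (-28.300, 0.0000). Since A1 is tangent to DT there, HT ⟂ DT, so H = T + (0, 6.5) = (-28.300, 6.5000). On A1, T sits at bearing -90° from H; a 74° counterclockwise sweep puts G at bearing -16°, so G = H + 6.5·(cos -16°, sin -16°) = (-22.052, 4.7084). A1 meets GL tangentially, so HG is at right angles to GL, so GL runs along (−sin -16°, cos -16°); with |GL| = 30.7, L = (-13.590, 34.219). Then |DL| = |L − D| = 36.819.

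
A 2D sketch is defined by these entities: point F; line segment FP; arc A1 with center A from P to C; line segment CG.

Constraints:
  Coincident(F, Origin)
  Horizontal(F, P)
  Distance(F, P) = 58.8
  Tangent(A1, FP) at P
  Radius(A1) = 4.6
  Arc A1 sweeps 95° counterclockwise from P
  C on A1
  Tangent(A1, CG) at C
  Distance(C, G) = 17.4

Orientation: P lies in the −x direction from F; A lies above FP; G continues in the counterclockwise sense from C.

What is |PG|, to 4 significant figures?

22.54

On A1, P sits at bearing -90° from A; a 95° counterclockwise sweep puts C at bearing 5°, so C = A + 4.6·(cos 5°, sin 5°) = (-54.22, 5.001). A1 meets CG tangentially, so AC is at right angles to CG, so CG runs along (−sin 5°, cos 5°); with |CG| = 17.4, G = (-55.73, 22.33). Then |PG| = |G − P| = 22.54.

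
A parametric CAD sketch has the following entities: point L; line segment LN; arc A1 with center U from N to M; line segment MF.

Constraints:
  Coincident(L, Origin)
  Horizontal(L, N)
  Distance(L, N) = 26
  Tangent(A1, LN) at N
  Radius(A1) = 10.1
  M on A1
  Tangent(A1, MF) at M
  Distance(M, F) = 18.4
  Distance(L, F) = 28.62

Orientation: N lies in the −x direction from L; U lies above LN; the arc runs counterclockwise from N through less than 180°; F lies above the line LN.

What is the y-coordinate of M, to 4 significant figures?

7.929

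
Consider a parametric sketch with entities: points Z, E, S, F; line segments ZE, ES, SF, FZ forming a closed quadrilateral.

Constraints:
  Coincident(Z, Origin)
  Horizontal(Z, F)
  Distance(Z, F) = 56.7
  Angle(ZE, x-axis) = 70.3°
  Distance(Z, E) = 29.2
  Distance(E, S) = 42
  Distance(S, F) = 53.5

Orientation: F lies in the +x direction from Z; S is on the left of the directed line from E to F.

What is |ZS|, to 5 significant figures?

68.075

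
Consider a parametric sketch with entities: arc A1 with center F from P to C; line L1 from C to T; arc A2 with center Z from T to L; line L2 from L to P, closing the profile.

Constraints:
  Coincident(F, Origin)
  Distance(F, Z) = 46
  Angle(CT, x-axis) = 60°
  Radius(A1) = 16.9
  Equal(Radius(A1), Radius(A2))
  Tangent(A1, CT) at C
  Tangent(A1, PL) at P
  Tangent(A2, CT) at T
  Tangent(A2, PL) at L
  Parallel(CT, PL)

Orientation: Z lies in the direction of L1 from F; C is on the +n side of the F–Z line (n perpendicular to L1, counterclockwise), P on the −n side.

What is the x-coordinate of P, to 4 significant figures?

14.64

The slot axis is L1's direction at 60.0°, so u = (cos 60.0°, sin 60.0°) = (0.5000, 0.8660) and n = (−sin 60.0°, cos 60.0°) = (-0.8660, 0.5000). F is at the origin and Z lies 46.0 along u from F, so Z = 46.0·u = (23.00, 39.84). Tangency of A1 to both parallel lines with radius 16.9 puts C and P at F ± 16.9·n: C = (-14.64, 8.450), P = (14.64, -8.450). So P.x = 14.64.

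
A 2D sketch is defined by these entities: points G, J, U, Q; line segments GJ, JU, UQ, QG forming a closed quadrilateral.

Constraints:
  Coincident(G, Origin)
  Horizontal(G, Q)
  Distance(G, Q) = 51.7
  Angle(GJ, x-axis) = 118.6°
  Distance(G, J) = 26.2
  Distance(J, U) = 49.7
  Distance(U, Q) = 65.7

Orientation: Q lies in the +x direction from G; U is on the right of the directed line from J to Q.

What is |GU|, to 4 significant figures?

27.83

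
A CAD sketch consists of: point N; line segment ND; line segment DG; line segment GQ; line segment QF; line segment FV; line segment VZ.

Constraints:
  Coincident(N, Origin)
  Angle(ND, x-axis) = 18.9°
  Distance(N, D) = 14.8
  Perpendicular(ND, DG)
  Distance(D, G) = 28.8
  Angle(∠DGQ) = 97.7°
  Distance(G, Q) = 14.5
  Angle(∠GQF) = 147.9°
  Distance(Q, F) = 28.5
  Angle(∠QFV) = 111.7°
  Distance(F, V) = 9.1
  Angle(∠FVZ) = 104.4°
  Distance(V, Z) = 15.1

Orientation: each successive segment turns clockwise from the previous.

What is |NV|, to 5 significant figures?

26.970

N is at the origin; ND runs at 18.9° with length 14.8, so D = (14.002, 4.7940). ND is perpendicular to DG, so DG runs at -71.100°; with |DG| = 28.8, G = (23.331, -22.453). ∠DGQ = 97.7° gives GQ at -153.40° from the x-axis; with |GQ| = 14.5, Q = (10.366, -28.946). ∠GQF = 147.9° gives QF at 174.50° from the x-axis; with |QF| = 28.5, F = (-18.003, -26.214). ∠QFV = 111.7° gives FV at 106.20° from the x-axis; with |FV| = 9.1, V = (-20.542, -17.476). Then |NV| = |V − N| = 26.970.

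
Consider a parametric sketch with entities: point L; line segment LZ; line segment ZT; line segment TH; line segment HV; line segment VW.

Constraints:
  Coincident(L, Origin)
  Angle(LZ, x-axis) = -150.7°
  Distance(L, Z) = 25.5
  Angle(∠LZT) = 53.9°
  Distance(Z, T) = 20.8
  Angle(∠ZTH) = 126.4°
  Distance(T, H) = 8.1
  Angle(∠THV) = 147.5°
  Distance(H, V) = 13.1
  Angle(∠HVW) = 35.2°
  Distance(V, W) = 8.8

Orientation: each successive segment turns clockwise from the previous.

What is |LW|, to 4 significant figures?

9.829

L is at the origin; LZ runs at -150.7° with length 25.5, so Z = (-22.24, -12.48). ∠LZT = 53.9° gives ZT at 83.20° from the x-axis; with |ZT| = 20.8, T = (-19.77, 8.174). ∠ZTH = 126.4° gives TH at 29.60° from the x-axis; with |TH| = 8.1, H = (-12.73, 12.18). ∠THV = 147.5° gives HV at -2.900° from the x-axis; with |HV| = 13.1, V = (0.3512, 11.51). ∠HVW = 35.2° gives VW at -147.7° from the x-axis; with |VW| = 8.8, W = (-7.087, 6.810). Then |LW| = |W − L| = 9.829.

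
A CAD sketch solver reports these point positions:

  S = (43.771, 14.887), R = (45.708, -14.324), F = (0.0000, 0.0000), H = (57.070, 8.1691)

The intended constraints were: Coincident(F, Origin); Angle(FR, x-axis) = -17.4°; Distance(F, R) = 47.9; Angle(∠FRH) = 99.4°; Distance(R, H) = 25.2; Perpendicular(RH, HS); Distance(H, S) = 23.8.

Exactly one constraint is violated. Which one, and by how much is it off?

Distance(H, S) = 23.8 — off by 8.90.

F = (0.00, 0.00) ✓; FR at -17.40° ✓; |FR| = 47.90 ✓; ∠FRH = 99.40° ✓; |RH| = 25.20 ✓; ∠(RH, HS) = 90.00° ✓; |HS| = 14.90 ✗.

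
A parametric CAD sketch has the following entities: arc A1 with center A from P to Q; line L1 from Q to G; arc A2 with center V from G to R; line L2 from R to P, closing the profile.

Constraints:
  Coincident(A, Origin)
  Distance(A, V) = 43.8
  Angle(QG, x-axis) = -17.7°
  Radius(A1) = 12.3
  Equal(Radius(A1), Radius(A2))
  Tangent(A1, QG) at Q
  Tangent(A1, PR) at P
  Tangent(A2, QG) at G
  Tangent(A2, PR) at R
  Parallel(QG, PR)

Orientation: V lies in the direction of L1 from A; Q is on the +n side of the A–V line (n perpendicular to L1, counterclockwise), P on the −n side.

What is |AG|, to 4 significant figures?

45.49

The slot axis is L1's direction at -17.7°, so u = (cos -17.7°, sin -17.7°) = (0.9527, -0.3040) and n = (−sin -17.7°, cos -17.7°) = (0.3040, 0.9527). A is at the origin and V lies 43.8 along u from A, so V = 43.8·u = (41.73, -13.32). Tangency of A1 to both parallel lines with radius 12.3 puts Q and P at A ± 12.3·n: Q = (3.740, 11.72), P = (-3.740, -11.72). Equal radii place G and R the same way about V: G = V + 12.3·n = (45.47, -1.599), R = V − 12.3·n = (37.99, -25.03). Then |AG| = |G − A| = 45.49.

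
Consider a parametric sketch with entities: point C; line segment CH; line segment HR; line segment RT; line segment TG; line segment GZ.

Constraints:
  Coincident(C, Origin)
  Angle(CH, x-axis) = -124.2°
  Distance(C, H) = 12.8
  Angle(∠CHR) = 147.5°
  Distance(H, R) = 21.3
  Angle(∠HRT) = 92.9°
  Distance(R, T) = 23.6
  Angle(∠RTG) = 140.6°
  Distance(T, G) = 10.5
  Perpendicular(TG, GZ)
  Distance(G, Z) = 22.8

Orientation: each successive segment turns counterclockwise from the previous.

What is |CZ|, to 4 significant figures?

14.49

C is at the origin; CH runs at -124.2° with length 12.8, so H = (-7.195, -10.59). ∠CHR = 147.5° gives HR at -91.70° from the x-axis; with |HR| = 21.3, R = (-7.827, -31.88). ∠HRT = 92.9° gives RT at -4.600° from the x-axis; with |RT| = 23.6, T = (15.70, -33.77). ∠RTG = 140.6° gives TG at 34.80° from the x-axis; with |TG| = 10.5, G = (24.32, -27.78). TG ⟂ GZ, so GZ runs at 124.8°; with |GZ| = 22.8, Z = (11.31, -9.055). Then |CZ| = |Z − C| = 14.49.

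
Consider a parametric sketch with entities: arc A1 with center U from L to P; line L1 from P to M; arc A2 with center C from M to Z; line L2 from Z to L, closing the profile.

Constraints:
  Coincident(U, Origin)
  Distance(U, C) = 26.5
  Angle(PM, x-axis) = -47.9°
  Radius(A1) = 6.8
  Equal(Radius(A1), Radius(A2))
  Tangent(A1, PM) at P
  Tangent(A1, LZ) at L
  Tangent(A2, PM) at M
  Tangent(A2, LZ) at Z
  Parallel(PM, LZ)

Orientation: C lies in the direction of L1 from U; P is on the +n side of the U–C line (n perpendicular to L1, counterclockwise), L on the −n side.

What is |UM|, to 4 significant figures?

27.36

The slot axis is L1's direction at -47.9°, so u = (cos -47.9°, sin -47.9°) = (0.6704, -0.7420) and n = (−sin -47.9°, cos -47.9°) = (0.7420, 0.6704). U is at the origin and C lies 26.5 along u from U, so C = 26.5·u = (17.77, -19.66). Tangency of A1 to both parallel lines with radius 6.8 puts P and L at U ± 6.8·n: P = (5.045, 4.559), L = (-5.045, -4.559). Equal radii place M and Z the same way about C: M = C + 6.8·n = (22.81, -15.10), Z = C − 6.8·n = (12.72, -24.22). Then |UM| = |M − U| = 27.36.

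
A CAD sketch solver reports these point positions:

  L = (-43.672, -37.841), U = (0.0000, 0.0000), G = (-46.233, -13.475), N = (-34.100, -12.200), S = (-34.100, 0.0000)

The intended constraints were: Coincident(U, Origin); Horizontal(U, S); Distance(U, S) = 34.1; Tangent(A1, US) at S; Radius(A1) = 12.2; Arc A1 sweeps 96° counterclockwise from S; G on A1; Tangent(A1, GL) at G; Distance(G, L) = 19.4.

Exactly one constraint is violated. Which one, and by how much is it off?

Distance(G, L) = 19.4 — off by 5.10.

U = (0.00, 0.00) ✓; U.y = 0.00, S.y = 0.00 ✓; |US| = 34.10 ✓; ∠(NS, SU) = 90.00° ✓; |NS| = 12.20 ✓; bearing(N→G) − bearing(N→S) = 96.00° ✓; |NG| = 12.20 ✓; ∠(NG, GL) = 90.00° ✓; |GL| = 24.50 ✗.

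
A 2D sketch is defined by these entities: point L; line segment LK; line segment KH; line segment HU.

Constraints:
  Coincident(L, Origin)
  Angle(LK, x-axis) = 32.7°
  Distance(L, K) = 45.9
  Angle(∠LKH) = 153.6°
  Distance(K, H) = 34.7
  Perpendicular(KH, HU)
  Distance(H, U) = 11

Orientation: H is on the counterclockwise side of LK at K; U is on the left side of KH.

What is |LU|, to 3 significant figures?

76.4

L is at the origin; LK runs at 32.7° with length 45.9, so K = 45.9·(cos 32.7°, sin 32.7°) = (38.6, 24.8). ∠LKH = 153.6°, so KH runs at 32.7° + (180° − 153.6°) = 59.1° from the x-axis; with |KH| = 34.7, H = K + 34.7·(cos 59.1°, sin 59.1°) = (56.4, 54.6). KH ⟂ HU; with |HU| = 11.0 on the left of KH, U = H + 11.0·(-0.858, 0.514) = (47.0, 60.2). Then |LU| = |U − L| = 76.4.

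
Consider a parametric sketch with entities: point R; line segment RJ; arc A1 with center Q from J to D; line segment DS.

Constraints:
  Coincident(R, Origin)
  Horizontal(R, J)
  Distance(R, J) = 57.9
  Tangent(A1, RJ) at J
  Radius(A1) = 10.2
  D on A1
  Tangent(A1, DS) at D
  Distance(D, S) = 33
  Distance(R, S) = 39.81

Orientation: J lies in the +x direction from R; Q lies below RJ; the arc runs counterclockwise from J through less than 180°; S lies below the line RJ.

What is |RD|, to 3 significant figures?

50.4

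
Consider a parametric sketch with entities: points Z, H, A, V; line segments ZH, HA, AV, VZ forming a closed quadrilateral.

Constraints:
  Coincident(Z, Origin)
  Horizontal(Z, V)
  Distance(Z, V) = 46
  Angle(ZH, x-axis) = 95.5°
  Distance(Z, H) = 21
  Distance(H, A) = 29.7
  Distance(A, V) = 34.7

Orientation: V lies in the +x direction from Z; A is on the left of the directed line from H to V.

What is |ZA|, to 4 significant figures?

39.21

Z is at the origin; ZV is horizontal with |ZV| = 46.0 and V in +x, so V = (46.0, 0). ZH runs at 95.5° with |ZH| = 21.0, so H = (-2.013, 20.90). A is determined by |HA| = 29.7 and |AV| = 34.7 together: it lies at the intersection of circle(H, 29.7) and circle(V, 34.7). With |HV| = 52.37, the foot of the radical line on HV is 23.11 from H and the perpendicular offset is √(29.7² − 23.11²) = 18.66. Taking the left-of-HV solution: A = (26.62, 28.79).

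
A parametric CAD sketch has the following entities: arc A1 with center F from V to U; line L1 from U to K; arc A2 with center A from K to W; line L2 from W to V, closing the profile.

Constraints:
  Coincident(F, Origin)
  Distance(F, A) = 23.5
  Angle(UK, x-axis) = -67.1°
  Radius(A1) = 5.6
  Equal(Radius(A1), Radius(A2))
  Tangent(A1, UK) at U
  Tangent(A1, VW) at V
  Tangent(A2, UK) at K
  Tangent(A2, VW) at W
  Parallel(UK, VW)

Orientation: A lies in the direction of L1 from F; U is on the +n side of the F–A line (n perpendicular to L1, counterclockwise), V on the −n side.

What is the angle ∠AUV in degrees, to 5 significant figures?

76.597°

F is at the origin and A lies 23.5 along u from F, so A = 23.5·u = (9.1444, -21.648). Tangency of A1 to both parallel lines with radius 5.6 puts U and V at F ± 5.6·n: U = (5.1586, 2.1791), V = (-5.1586, -2.1791). Then cos ∠AUV = UA·UV / (|UA||UV|), giving 76.597°.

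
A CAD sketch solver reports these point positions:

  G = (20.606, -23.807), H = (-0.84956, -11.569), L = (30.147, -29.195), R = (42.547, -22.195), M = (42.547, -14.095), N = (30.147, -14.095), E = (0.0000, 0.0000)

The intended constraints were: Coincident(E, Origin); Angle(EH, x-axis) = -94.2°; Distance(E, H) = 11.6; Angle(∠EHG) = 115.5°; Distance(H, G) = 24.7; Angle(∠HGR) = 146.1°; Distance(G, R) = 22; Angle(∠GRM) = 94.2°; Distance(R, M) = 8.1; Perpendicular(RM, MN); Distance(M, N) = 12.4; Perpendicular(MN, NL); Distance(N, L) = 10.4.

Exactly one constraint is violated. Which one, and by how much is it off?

Distance(N, L) = 10.4 — off by 4.70.

E = (0.00, 0.00) ✓; EH at -94.20° ✓; |EH| = 11.60 ✓; ∠EHG = 115.5° ✓; |HG| = 24.70 ✓; ∠HGR = 146.1° ✓; |GR| = 22.00 ✓; ∠GRM = 94.20° ✓; |RM| = 8.100 ✓; ∠(RM, MN) = 90.00° ✓; |MN| = 12.40 ✓; ∠(MN, NL) = 90.00° ✓; |NL| = 15.10 ✗.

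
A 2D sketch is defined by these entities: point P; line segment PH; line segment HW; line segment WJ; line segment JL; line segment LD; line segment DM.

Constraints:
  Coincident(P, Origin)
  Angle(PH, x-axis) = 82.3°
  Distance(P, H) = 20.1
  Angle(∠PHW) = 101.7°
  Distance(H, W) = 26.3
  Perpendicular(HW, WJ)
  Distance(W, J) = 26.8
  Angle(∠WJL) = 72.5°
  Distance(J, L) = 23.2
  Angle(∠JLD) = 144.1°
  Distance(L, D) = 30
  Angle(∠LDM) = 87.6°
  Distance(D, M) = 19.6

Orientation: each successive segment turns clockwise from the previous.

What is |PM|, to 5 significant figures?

35.573

∠JLD = 144.1° gives LD at 130.60° from the x-axis; with |LD| = 30.0, D = (-11.284, 23.213). ∠LDM = 87.6° gives DM at 38.200° from the x-axis; with |DM| = 19.6, M = (4.1191, 35.334). Then |PM| = |M − P| = 35.573.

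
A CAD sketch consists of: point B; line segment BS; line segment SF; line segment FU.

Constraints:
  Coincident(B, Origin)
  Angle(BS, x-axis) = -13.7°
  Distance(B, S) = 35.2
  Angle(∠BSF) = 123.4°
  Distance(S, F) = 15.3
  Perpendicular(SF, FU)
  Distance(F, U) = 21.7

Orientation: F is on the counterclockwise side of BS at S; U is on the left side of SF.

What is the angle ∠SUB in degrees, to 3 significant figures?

67.3°

B is at the origin; BS runs at -13.7° with length 35.2, so S = 35.2·(cos -13.7°, sin -13.7°) = (34.2, -8.34). ∠BSF = 123.4°, so SF runs at -13.7° + (180° − 123.4°) = 42.9° from the x-axis; with |SF| = 15.3, F = S + 15.3·(cos 42.9°, sin 42.9°) = (45.4, 2.08). SF ⟂ FU; with |FU| = 21.7 on the left of SF, U = F + 21.7·(-0.681, 0.733) = (30.6, 18.0). Then cos ∠SUB = US·UB / (|US||UB|), giving 67.3°.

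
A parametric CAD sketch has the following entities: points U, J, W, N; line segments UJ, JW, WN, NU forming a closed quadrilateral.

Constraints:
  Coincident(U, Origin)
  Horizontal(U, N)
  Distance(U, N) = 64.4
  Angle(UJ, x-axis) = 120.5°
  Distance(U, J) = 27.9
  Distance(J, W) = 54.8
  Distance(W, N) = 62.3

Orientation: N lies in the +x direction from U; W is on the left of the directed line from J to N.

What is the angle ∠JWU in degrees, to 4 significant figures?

26.61°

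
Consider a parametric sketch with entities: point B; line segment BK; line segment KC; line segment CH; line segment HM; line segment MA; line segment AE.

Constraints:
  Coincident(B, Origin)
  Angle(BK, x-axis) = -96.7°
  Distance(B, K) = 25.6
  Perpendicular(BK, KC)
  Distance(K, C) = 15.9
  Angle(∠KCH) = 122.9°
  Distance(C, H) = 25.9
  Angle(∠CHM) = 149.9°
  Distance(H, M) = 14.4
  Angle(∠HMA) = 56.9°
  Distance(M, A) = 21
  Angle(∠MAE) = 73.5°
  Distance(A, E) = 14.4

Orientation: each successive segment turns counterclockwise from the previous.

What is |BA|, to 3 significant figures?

12.5

B is at the origin; BK runs at -96.7° with length 25.6, so K = (-2.99, -25.4). The perpendicularity gives KC at right angles to BK, so KC runs at -6.70°; with |KC| = 15.9, C = (12.8, -27.3). ∠KCH = 122.9° gives CH at 50.4° from the x-axis; with |CH| = 25.9, H = (29.3, -7.32). ∠CHM = 149.9° gives HM at 80.5° from the x-axis; with |HM| = 14.4, M = (31.7, 6.88). ∠HMA = 56.9° gives MA at -156° from the x-axis; with |MA| = 21.0, A = (12.4, -1.53). Then |BA| = |A − B| = 12.5.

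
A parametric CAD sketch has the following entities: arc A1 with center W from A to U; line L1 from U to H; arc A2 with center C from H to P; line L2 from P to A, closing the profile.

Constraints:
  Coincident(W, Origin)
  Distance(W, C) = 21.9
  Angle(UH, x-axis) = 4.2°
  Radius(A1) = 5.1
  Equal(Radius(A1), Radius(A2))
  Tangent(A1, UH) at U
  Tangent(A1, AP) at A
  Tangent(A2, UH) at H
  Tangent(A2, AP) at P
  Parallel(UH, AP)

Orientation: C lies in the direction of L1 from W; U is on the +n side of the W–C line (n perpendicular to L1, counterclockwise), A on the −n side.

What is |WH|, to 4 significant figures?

22.49

Tangency of A1 to both parallel lines with radius 5.1 puts U and A at W ± 5.1·n: U = (-0.3735, 5.086), A = (0.3735, -5.086). Equal radii place H and P the same way about C: H = C + 5.1·n = (21.47, 6.690), P = C − 5.1·n = (22.21, -3.482). Then |WH| = |H − W| = 22.49.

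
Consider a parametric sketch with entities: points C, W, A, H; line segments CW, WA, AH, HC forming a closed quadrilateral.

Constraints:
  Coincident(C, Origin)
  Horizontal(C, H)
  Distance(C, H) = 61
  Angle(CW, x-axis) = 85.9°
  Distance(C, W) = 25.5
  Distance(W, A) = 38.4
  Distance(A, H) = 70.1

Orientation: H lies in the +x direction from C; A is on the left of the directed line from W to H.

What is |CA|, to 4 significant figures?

62.16

Checks: CW at 85.90° ✓; |WA| = 38.40 ✓; |AH| = 70.10 ✓.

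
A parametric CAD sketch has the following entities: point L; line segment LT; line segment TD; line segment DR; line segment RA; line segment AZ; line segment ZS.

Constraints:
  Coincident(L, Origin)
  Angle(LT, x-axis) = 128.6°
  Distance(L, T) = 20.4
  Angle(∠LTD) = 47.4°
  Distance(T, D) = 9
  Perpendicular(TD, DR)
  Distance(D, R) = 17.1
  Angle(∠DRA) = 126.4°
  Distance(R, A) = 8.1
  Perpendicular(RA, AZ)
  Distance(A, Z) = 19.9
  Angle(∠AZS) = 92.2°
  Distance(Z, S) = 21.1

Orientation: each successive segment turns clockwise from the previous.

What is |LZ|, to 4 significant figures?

24.87

L is at the origin; LT runs at 128.6° with length 20.4, so T = (-12.73, 15.94). ∠LTD = 47.4° gives TD at -4.000° from the x-axis; with |TD| = 9.0, D = (-3.749, 15.32). TD is perpendicular to DR, so DR runs at -94.00°; with |DR| = 17.1, R = (-4.942, -1.743). ∠DRA = 126.4° gives RA at -147.6° from the x-axis; with |RA| = 8.1, A = (-11.78, -6.083). RA ⟂ AZ, so AZ runs at 122.4°; with |AZ| = 19.9, Z = (-22.44, 10.72). Then |LZ| = |Z − L| = 24.87.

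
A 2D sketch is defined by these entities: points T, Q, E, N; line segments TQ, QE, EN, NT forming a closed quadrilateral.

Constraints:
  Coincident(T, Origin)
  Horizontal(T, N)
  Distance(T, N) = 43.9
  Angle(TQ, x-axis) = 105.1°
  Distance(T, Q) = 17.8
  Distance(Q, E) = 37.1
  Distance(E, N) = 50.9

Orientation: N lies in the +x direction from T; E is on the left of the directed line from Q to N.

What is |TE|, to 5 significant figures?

49.179

Checks: |QE| = 37.10 ✓; |EN| = 50.90 ✓.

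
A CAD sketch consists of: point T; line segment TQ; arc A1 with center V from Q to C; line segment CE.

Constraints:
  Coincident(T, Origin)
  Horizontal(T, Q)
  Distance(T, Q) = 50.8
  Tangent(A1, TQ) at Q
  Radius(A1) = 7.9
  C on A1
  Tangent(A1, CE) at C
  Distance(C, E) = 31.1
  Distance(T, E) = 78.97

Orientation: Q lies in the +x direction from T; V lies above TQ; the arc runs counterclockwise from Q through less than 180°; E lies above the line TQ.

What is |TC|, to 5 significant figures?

57.935

Checks: T = (0.00, 0.00) ✓; |VC| = 7.900 ✓; ∠(VC, CE) = 90.00° ✓; |CE| = 31.10 ✓; |TE| = 78.97 ✓.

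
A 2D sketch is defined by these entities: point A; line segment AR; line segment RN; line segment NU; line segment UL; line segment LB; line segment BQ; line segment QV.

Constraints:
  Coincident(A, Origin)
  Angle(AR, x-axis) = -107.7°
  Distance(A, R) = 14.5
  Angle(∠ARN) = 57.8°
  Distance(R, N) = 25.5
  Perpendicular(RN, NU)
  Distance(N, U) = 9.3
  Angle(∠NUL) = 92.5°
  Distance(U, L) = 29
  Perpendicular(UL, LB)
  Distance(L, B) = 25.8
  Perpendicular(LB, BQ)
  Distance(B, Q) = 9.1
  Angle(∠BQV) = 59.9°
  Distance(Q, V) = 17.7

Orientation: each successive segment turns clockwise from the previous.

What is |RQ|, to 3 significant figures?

16.2

A is at the origin; AR runs at -107.7° with length 14.5, so R = (-4.41, -13.8). ∠ARN = 57.8° gives RN at 130° from the x-axis; with |RN| = 25.5, N = (-20.8, 5.69). RN ⟂ NU, so NU runs at 40.1°; with |NU| = 9.3, U = (-13.7, 11.7). ∠NUL = 92.5° gives UL at -47.4° from the x-axis; with |UL| = 29.0, L = (5.91, -9.66). UL is perpendicular to LB, so LB runs at -137°; with |LB| = 25.8, B = (-13.1, -27.1). LB ⟂ BQ, so BQ runs at 133°; with |BQ| = 9.1, Q = (-19.2, -20.4). Then |RQ| = |Q − R| = 16.2.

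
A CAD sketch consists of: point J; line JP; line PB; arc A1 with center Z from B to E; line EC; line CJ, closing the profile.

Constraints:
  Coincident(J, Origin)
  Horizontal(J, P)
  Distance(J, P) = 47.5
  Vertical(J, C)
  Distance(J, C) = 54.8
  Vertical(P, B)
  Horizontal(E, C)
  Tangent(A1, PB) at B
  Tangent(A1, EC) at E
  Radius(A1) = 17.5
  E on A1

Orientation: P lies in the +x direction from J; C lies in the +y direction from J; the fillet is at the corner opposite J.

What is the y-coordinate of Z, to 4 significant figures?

37.30

JC is vertical with |JC| = 54.8 and C on the +y side, so C = (0.000, 54.80). The virtual corner opposite J is at (47.50, 54.80). The tangent condition forces ZB to be normal to PB and the tangent condition forces ZE to be normal to EC, with radius 17.5, so the center Z sits 17.5 in from both sides at Z = (30.00, 37.30). So Z.y = 37.30.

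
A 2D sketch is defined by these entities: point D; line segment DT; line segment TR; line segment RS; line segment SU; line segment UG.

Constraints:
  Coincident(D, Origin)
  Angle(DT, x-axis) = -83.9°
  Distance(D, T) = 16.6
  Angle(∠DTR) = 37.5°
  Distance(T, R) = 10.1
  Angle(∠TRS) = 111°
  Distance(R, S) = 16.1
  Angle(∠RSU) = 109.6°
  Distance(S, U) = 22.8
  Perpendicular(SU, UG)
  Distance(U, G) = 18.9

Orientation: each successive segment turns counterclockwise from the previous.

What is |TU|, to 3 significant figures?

29.9

∠TRS = 111.0° gives RS at 128° from the x-axis; with |RS| = 16.1, S = (-2.80, 4.87). ∠RSU = 109.6° gives SU at -162° from the x-axis; with |SU| = 22.8, U = (-24.5, -2.17). Then |TU| = |U − T| = 29.9.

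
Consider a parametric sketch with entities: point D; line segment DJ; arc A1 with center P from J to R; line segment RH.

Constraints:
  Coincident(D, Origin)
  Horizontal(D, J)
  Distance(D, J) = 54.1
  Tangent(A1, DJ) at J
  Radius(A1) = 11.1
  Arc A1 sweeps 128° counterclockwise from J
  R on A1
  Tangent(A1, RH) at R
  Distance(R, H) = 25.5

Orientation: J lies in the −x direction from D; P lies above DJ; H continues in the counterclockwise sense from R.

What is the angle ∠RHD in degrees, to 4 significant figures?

20.08°

D is at the origin; D and J share the same y with |DJ| = 54.1 and J on the −x side, so J = (-54.10, 0.000). A1 meets DJ tangentially, so PJ is at right angles to DJ, so P = J + (0, 11.1) = (-54.10, 11.10). On A1, J sits at bearing -90° from P; a 128° counterclockwise sweep puts R at bearing 38°, so R = P + 11.1·(cos 38°, sin 38°) = (-45.35, 17.93). A1 meets RH tangentially, so PR is at right angles to RH, so RH runs along (−sin 38°, cos 38°); with |RH| = 25.5, H = (-61.05, 38.03). Then cos ∠RHD = HR·HD / (|HR||HD|), giving 20.08°.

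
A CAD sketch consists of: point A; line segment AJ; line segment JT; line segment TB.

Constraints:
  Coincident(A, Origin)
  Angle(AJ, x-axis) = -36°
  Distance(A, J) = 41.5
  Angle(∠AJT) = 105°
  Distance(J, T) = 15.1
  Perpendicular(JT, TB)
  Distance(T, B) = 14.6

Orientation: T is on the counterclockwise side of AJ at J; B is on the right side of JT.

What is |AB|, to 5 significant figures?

60.484

∠AJT = 105.0°, so JT runs at -36.0° + (180° − 105.0°) = 39.000° from the x-axis; with |JT| = 15.1, T = J + 15.1·(cos 39.000°, sin 39.000°) = (45.309, -14.890). JT is perpendicular to TB; with |TB| = 14.6 on the right of JT, B = T + 14.6·(0.62932, -0.77715) = (54.497, -26.237). Then |AB| = |B − A| = 60.484.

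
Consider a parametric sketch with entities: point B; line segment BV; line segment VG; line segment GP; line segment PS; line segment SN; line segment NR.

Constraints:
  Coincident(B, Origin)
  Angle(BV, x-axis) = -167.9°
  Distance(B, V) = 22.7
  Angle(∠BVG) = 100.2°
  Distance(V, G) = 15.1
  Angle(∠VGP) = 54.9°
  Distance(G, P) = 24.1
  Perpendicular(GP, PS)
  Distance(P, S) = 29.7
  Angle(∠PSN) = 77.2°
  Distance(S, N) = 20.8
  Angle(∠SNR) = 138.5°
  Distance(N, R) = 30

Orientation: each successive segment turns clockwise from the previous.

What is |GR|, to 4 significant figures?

13.71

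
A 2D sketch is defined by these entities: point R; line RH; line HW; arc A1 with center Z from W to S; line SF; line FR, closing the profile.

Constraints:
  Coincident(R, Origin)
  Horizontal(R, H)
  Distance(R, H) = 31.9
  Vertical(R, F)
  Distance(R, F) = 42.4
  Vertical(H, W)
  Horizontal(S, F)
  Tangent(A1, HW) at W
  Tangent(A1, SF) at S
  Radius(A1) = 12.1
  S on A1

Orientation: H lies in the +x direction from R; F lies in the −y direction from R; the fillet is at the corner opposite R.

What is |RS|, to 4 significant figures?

46.80

R is at the origin; R and H share the same y with |RH| = 31.9 and H on the +x side, so H = (31.90, 0.000). RF is vertical with |RF| = 42.4 and F on the −y side, so F = (0.000, -42.40). The virtual corner opposite R is at (31.90, -42.40). A1 meets HW tangentially, so ZW is at right angles to HW and tangency of A1 to SF means the radius ZS is perpendicular to SF, with radius 12.1, so the center Z sits 12.1 in from both sides at Z = (19.80, -30.30). That places the tangent points at W = (31.90, -30.30) on HW and S = (19.80, -42.40) on SF. Then |RS| = |S − R| = 46.80.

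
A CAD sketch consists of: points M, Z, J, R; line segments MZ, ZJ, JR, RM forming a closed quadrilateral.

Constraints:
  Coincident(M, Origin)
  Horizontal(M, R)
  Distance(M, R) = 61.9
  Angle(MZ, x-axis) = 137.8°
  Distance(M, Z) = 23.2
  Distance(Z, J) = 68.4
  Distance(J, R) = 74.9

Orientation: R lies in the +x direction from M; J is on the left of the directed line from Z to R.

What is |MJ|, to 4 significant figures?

72.51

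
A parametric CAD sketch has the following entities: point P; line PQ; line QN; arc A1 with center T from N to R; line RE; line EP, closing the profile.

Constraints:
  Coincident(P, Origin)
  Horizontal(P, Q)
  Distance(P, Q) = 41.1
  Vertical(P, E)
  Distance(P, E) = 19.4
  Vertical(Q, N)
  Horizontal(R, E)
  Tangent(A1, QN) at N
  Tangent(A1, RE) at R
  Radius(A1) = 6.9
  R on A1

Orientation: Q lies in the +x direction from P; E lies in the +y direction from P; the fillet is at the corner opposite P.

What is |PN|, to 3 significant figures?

43.0

P is at the origin; P and Q share the same y with |PQ| = 41.1 and Q on the +x side, so Q = (41.1, 0.00). P and E share the same x with |PE| = 19.4 and E on the +y side, so E = (0.00, 19.4). The virtual corner opposite P is at (41.1, 19.4). The tangent condition forces TN to be normal to QN and A1 meets RE tangentially, so TR is at right angles to RE, with radius 6.9, so the center T sits 6.9 in from both sides at T = (34.2, 12.5). That places the tangent points at N = (41.1, 12.5) on QN and R = (34.2, 19.4) on RE. Then |PN| = |N − P| = 43.0.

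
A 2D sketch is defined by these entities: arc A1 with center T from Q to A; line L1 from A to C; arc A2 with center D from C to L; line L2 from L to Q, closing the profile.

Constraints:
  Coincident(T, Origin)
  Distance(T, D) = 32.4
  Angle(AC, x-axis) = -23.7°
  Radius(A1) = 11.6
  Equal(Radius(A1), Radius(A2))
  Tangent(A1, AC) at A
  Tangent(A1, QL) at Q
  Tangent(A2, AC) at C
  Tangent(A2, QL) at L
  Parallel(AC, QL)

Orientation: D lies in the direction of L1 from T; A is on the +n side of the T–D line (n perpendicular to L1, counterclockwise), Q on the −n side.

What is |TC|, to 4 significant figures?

34.41

Tangency of A1 to both parallel lines with radius 11.6 puts A and Q at T ± 11.6·n: A = (4.663, 10.62), Q = (-4.663, -10.62). Equal radii place C and L the same way about D: C = D + 11.6·n = (34.33, -2.401), L = D − 11.6·n = (25.00, -23.64). Then |TC| = |C − T| = 34.41.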